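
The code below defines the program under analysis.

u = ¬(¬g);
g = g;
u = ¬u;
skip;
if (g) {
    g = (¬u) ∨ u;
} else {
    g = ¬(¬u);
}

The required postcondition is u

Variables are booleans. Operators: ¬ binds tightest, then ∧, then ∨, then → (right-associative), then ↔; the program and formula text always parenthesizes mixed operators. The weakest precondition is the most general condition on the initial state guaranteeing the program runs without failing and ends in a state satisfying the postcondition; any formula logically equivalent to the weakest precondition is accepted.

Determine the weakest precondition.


Working backward. After the program, u must hold.
Then branch requires u; else branch requires u.
Before the if: (g → u) ∧ ((¬g) → u)
Before skip: (g → u) ∧ ((¬g) → u)
Before u := ¬u: (g → (¬u)) ∧ ((¬g) → (¬u))
Before g := g: (g → (¬u)) ∧ ((¬g) → (¬u))
Before u := ¬(¬g): g → (¬g)
Answer: WP = g → (¬g)


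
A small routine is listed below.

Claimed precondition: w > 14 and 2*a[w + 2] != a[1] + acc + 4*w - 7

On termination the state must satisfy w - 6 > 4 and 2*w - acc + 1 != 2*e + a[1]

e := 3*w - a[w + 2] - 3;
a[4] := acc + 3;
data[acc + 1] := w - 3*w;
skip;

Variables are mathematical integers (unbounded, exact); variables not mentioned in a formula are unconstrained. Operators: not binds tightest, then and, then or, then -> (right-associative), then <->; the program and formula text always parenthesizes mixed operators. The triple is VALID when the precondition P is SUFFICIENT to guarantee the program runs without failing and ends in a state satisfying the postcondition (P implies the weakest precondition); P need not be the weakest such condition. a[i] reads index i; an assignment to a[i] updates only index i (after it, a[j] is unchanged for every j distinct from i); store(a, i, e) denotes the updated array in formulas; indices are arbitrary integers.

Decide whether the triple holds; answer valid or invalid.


Working backward. After the program, the postcondition w - 6 > 4 and 2*w - acc + 1 != 2*e + a[1] must hold; in canonical form it is w > 10 and 2*w != a[1] + acc + 2*e - 1.
Before skip: w > 10 and 2*w != a[1] + acc + 2*e - 1
Before data[acc + 1] := w - 3*w: w > 10 and 2*w != a[1] + acc + 2*e - 1
Before a[4] := acc + 3: w > 10 and 2*w != a[1] + acc + 2*e - 1
Before e := 3*w - a[w + 2] - 3: w > 10 and 2*a[w + 2] != a[1] + acc + 4*w - 7
The weakest precondition is w > 10 and 2*a[w + 2] != a[1] + acc + 4*w - 7.
Check whether w > 14 and 2*a[w + 2] != a[1] + acc + 4*w - 7 implies it.
Every state satisfying the precondition satisfies the weakest precondition: the implication holds.
Answer: valid


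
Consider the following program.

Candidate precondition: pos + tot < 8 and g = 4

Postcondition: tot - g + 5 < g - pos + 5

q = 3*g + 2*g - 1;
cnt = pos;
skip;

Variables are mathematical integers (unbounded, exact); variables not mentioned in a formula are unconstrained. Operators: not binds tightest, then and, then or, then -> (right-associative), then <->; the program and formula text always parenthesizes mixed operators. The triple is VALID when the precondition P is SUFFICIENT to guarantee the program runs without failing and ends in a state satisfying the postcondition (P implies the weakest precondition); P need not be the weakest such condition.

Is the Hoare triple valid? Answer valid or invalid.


Working backward. After the program, the postcondition tot - g + 5 < g - pos + 5 must hold; in canonical form it is pos + tot < 2*g.
Before skip: pos + tot < 2*g
Before cnt := pos: pos + tot < 2*g
Before q := 3*g + 2*g - 1: pos + tot < 2*g
The weakest precondition is pos + tot < 2*g.
Check whether pos + tot < 8 and g = 4 implies it.
Every state satisfying the precondition satisfies the weakest precondition: the implication holds.
Answer: valid


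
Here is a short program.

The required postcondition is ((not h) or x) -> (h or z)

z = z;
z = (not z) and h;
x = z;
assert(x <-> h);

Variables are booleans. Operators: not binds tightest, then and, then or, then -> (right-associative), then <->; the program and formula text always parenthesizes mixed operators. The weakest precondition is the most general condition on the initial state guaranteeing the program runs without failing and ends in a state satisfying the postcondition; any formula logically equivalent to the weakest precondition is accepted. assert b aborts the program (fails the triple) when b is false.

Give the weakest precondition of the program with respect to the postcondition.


Working backward. After the program, ((not h) or x) -> (h or z) must hold.
Before assert x <-> h: (x <-> h) and (((not h) or x) -> (h or z))
Before x := z: (z <-> h) and (((not h) or z) -> (h or z))
Before z := (not z) and h: (((not z) and h) <-> h) and (((not h) or ((not z) and h)) -> (h or ((not z) and h)))
Before z := z: (((not z) and h) <-> h) and (((not h) or ((not z) and h)) -> (h or ((not z) and h)))
Answer: WP = (((not z) and h) <-> h) and (((not h) or ((not z) and h)) -> (h or ((not z) and h)))


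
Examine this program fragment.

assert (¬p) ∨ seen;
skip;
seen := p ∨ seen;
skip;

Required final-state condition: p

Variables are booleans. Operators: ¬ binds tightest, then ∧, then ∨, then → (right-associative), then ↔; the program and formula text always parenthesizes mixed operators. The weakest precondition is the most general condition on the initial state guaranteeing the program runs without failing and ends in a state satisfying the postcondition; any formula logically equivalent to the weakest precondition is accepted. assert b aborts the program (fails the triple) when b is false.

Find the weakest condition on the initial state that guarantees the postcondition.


Working backward. After the program, p must hold.
Before skip: p
Before seen := p ∨ seen: p
Before skip: p
Before assert (¬p) ∨ seen: ((¬p) ∨ seen) ∧ p
Answer: WP = ((¬p) ∨ seen) ∧ p


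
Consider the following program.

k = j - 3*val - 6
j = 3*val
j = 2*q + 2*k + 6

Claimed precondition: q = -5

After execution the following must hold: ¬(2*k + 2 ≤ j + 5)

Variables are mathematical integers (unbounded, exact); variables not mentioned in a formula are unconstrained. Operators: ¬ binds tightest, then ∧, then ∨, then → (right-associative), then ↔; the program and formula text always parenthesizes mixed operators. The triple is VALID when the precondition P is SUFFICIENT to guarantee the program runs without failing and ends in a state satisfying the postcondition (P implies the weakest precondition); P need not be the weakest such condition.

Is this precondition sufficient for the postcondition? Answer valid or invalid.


Working backward. After the program, the postcondition ¬(2*k + 2 ≤ j + 5) must hold; in canonical form it is ¬(2*k ≤ j + 3).
Before j := 2*q + 2*k + 6: ¬(2*q ≥ -9)
Before j := 3*val: ¬(2*q ≥ -9)
Before k := j - 3*val - 6: ¬(2*q ≥ -9)
The weakest precondition is ¬(2*q ≥ -9).
Check whether q = -5 implies it.
Every state satisfying the precondition satisfies the weakest precondition: the implication holds.
Answer: valid


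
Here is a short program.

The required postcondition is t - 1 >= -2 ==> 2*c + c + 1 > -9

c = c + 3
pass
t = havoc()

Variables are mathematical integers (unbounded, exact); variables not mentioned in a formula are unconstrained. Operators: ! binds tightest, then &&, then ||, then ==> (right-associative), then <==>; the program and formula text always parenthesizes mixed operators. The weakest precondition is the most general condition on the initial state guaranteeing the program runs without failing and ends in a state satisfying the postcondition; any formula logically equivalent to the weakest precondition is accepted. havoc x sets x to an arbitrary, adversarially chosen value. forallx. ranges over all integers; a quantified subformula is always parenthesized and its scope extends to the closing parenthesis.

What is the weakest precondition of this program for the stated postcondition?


Working backward. After the program, the postcondition t - 1 >= -2 ==> 2*c + c + 1 > -9 must hold; in canonical form it is t >= -1 ==> 3*c > -10.
Before havoc t: forall t_1. (t_1 >= -1 ==> 3*c > -10)
Before skip: forall t_1. (t_1 >= -1 ==> 3*c > -10)
Before c := c + 3: forall t_1. (t_1 >= -1 ==> 3*c > -19)
Answer: WP = forall t_1. (t_1 >= -1 ==> 3*c > -19)


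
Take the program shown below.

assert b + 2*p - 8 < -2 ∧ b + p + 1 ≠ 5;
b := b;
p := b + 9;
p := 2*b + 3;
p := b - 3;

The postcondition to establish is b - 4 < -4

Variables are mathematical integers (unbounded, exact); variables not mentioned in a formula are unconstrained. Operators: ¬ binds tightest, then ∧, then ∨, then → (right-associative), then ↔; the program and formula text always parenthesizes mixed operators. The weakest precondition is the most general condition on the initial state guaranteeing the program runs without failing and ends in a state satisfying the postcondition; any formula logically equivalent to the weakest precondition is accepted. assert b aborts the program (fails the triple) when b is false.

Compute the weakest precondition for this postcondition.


Working backward. After the program, the postcondition b - 4 < -4 must hold; in canonical form it is b < 0.
Before p := b - 3: b < 0
Before p := 2*b + 3: b < 0
Before p := b + 9: b < 0
Before b := b: b < 0
Before assert b + 2*p - 8 < -2 ∧ b + p + 1 ≠ 5: b + 2*p < 6 ∧ b + p ≠ 4 ∧ b < 0
Answer: WP = b + 2*p < 6 ∧ b + p ≠ 4 ∧ b < 0


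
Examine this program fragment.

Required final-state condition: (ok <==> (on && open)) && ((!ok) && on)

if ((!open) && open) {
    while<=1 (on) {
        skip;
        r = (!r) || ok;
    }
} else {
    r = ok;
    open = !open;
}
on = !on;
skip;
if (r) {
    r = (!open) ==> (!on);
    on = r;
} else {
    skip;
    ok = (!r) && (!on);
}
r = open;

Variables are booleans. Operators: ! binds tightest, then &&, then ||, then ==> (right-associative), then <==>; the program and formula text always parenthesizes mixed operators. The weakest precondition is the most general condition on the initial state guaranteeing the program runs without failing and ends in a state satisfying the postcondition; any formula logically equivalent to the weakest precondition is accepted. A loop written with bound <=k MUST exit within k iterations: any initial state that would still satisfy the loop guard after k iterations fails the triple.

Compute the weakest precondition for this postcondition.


Working backward. After the program, the postcondition (ok <==> (on && open)) && ((!ok) && on) must hold; in canonical form it is (ok <==> (on && open)) && (!ok) && on.
Before r := open: (ok <==> (on && open)) && (!ok) && on
Then branch requires (ok <==> (((!open) ==> (!on)) && open)) && (!ok) && ((!open) ==> (!on)); else branch requires (((!r) && (!on)) <==> (on && open)) && (!((!r) && (!on))) && on.
Before the if: (r ==> ((ok <==> (((!open) ==> (!on)) && open)) && (!ok) && ((!open) ==> (!on)))) && ((!r) ==> ((((!r) && (!on)) <==> (on && open)) && (!((!r) && (!on))) && on))
Before skip: (r ==> ((ok <==> (((!open) ==> (!on)) && open)) && (!ok) && ((!open) ==> (!on)))) && ((!r) ==> ((((!r) && (!on)) <==> (on && open)) && (!((!r) && (!on))) && on))
Before on := !on: (r ==> ((ok <==> (((!open) ==> on) && open)) && (!ok) && ((!open) ==> on))) && ((!r) ==> ((((!r) && on) <==> ((!on) && open)) && (!((!r) && on)) && (!on)))
Then branch requires (on ==> ((!on) && (((!r) || ok) ==> ((ok <==> (((!open) ==> on) && open)) && (!ok) && ((!open) ==> on))) && ((!((!r) || ok)) ==> ((((!((!r) || ok)) && on) <==> ((!on) && open)) && (!((!((!r) || ok)) && on)) && (!on))))) && ((!on) ==> ((r ==> ((ok <==> (((!open) ==> on) && open)) && (!ok) && ((!open) ==> on))) && ((!r) ==> ((((!r) && on) <==> ((!on) && open)) && (!((!r) && on)) && (!on))))); else branch requires (ok ==> ((ok <==> ((open ==> on) && (!open))) && (!ok) && (open ==> on))) && ((!ok) ==> ((((!ok) && on) <==> ((!on) && (!open))) && (!((!ok) && on)) && (!on))).
Before the if: (ok ==> ((ok <==> ((open ==> on) && (!open))) && (!ok) && (open ==> on))) && ((!ok) ==> ((((!ok) && on) <==> ((!on) && (!open))) && (!((!ok) && on)) && (!on)))
Answer: WP = (ok ==> ((ok <==> ((open ==> on) && (!open))) && (!ok) && (open ==> on))) && ((!ok) ==> ((((!ok) && on) <==> ((!on) && (!open))) && (!((!ok) && on)) && (!on)))


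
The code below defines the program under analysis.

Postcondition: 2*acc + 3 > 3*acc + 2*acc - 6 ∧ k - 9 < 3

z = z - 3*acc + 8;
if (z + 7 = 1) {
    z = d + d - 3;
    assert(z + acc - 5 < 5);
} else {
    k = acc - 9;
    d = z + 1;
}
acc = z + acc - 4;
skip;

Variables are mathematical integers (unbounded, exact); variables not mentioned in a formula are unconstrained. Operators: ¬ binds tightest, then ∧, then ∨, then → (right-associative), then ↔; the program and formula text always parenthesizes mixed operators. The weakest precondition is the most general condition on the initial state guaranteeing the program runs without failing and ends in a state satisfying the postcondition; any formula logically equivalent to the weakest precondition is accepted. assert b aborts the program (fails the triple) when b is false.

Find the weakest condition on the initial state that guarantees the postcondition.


Working backward. After the program, the postcondition 2*acc + 3 > 3*acc + 2*acc - 6 ∧ k - 9 < 3 must hold; in canonical form it is 3*acc < 9 ∧ k < 12.
Before skip: 3*acc < 9 ∧ k < 12
Before acc := z + acc - 4: 3*acc + 3*z < 21 ∧ k < 12
Then branch requires acc + 2*d < 13 ∧ 3*acc + 6*d < 30 ∧ k < 12; else branch requires 3*acc + 3*z < 21 ∧ acc < 21.
Before the if: (z = -6 → (acc + 2*d < 13 ∧ 3*acc + 6*d < 30 ∧ k < 12)) ∧ ((¬(z = -6)) → (3*acc + 3*z < 21 ∧ acc < 21))
Before z := z - 3*acc + 8: (z = 3*acc - 14 → (acc + 2*d < 13 ∧ 3*acc + 6*d < 30 ∧ k < 12)) ∧ ((¬(z = 3*acc - 14)) → (3*z < 6*acc - 3 ∧ acc < 21))
Answer: WP = (z = 3*acc - 14 → (acc + 2*d < 13 ∧ 3*acc + 6*d < 30 ∧ k < 12)) ∧ ((¬(z = 3*acc - 14)) → (3*z < 6*acc - 3 ∧ acc < 21))


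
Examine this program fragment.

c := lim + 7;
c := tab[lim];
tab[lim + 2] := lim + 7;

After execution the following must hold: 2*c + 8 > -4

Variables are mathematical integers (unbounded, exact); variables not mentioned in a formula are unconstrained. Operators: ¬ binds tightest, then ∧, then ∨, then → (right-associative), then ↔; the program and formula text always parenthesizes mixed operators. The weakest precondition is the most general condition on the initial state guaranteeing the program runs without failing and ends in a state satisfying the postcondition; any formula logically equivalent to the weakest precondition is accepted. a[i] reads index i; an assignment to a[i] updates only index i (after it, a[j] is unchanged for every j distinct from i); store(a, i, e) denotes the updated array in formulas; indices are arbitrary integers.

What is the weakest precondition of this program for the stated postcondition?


Working backward. After the program, the postcondition 2*c + 8 > -4 must hold; in canonical form it is 2*c > -12.
Before tab[lim + 2] := lim + 7: 2*c > -12
Before c := tab[lim]: 2*tab[lim] > -12
Before c := lim + 7: 2*tab[lim] > -12
Answer: WP = 2*tab[lim] > -12


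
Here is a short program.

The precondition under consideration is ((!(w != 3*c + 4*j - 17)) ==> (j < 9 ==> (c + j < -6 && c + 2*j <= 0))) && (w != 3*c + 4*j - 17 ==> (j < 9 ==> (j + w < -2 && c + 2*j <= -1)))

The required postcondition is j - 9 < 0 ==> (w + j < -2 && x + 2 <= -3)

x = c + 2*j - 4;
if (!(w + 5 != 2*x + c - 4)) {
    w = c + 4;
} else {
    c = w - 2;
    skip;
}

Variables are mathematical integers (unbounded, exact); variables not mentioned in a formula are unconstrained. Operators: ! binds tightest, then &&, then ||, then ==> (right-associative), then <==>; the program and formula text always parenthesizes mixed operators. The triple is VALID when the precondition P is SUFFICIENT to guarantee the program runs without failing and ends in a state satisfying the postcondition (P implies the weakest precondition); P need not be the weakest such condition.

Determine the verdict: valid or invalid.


Working backward. After the program, the postcondition j - 9 < 0 ==> (w + j < -2 && x + 2 <= -3) must hold; in canonical form it is j < 9 ==> (j + w < -2 && x <= -5).
Then branch requires j < 9 ==> (c + j < -6 && x <= -5); else branch requires j < 9 ==> (j + w < -2 && x <= -5).
Before the if: ((!(w != c + 2*x - 9)) ==> (j < 9 ==> (c + j < -6 && x <= -5))) && (w != c + 2*x - 9 ==> (j < 9 ==> (j + w < -2 && x <= -5)))
Before x := c + 2*j - 4: ((!(w != 3*c + 4*j - 17)) ==> (j < 9 ==> (c + j < -6 && c + 2*j <= -1))) && (w != 3*c + 4*j - 17 ==> (j < 9 ==> (j + w < -2 && c + 2*j <= -1)))
The weakest precondition is ((!(w != 3*c + 4*j - 17)) ==> (j < 9 ==> (c + j < -6 && c + 2*j <= -1))) && (w != 3*c + 4*j - 17 ==> (j < 9 ==> (j + w < -2 && c + 2*j <= -1))).
Check whether ((!(w != 3*c + 4*j - 17)) ==> (j < 9 ==> (c + j < -6 && c + 2*j <= 0))) && (w != 3*c + 4*j - 17 ==> (j < 9 ==> (j + w < -2 && c + 2*j <= -1))) implies it.
Countermodel: at the initial state c = -14, j = 7, w = -31, the precondition holds but the weakest precondition fails.
Answer: invalid


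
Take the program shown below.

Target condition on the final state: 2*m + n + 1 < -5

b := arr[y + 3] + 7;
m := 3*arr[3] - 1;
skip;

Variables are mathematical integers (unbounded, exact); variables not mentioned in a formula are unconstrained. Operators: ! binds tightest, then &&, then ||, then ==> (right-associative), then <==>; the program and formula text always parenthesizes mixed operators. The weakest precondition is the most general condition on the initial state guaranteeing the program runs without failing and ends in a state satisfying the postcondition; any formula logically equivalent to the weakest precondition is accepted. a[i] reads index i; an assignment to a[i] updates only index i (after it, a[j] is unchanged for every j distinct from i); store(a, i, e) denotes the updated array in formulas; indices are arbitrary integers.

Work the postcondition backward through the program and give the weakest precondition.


Working backward. After the program, the postcondition 2*m + n + 1 < -5 must hold; in canonical form it is 2*m + n < -6.
Before skip: 2*m + n < -6
Before m := 3*arr[3] - 1: 6*arr[3] + n < -4
Before b := arr[y + 3] + 7: 6*arr[3] + n < -4
Answer: WP = 6*arr[3] + n < -4


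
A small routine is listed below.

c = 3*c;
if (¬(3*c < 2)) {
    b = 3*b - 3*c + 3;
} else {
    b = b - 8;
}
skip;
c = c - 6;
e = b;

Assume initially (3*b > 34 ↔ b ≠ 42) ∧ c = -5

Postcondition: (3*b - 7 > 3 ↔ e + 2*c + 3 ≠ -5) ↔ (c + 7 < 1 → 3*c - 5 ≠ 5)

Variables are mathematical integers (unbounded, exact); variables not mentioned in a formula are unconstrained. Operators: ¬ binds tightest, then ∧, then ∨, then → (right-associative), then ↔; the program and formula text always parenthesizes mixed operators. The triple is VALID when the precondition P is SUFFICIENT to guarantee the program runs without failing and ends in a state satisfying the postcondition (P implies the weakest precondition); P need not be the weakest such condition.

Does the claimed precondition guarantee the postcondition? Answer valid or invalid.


Working backward. After the program, the postcondition (3*b - 7 > 3 ↔ e + 2*c + 3 ≠ -5) ↔ (c + 7 < 1 → 3*c - 5 ≠ 5) must hold; in canonical form it is (3*b > 10 ↔ 2*c + e ≠ -8) ↔ (c < -6 → 3*c ≠ 10).
Before e := b: (3*b > 10 ↔ b + 2*c ≠ -8) ↔ (c < -6 → 3*c ≠ 10)
Before c := c - 6: (3*b > 10 ↔ b + 2*c ≠ 4) ↔ (c < 0 → 3*c ≠ 28)
Before skip: (3*b > 10 ↔ b + 2*c ≠ 4) ↔ (c < 0 → 3*c ≠ 28)
Then branch requires (9*b > 9*c + 1 ↔ 3*b ≠ c + 1) ↔ (c < 0 → 3*c ≠ 28); else branch requires (3*b > 34 ↔ b + 2*c ≠ 12) ↔ (c < 0 → 3*c ≠ 28).
Before the if: ((¬(3*c < 2)) → ((9*b > 9*c + 1 ↔ 3*b ≠ c + 1) ↔ (c < 0 → 3*c ≠ 28))) ∧ (3*c < 2 → ((3*b > 34 ↔ b + 2*c ≠ 12) ↔ (c < 0 → 3*c ≠ 28)))
Before c := 3*c: ((¬(9*c < 2)) → ((9*b > 27*c + 1 ↔ 3*b ≠ 3*c + 1) ↔ (3*c < 0 → 9*c ≠ 28))) ∧ (9*c < 2 → ((3*b > 34 ↔ b + 6*c ≠ 12) ↔ (3*c < 0 → 9*c ≠ 28)))
The weakest precondition is ((¬(9*c < 2)) → ((9*b > 27*c + 1 ↔ 3*b ≠ 3*c + 1) ↔ (3*c < 0 → 9*c ≠ 28))) ∧ (9*c < 2 → ((3*b > 34 ↔ b + 6*c ≠ 12) ↔ (3*c < 0 → 9*c ≠ 28))).
Check whether (3*b > 34 ↔ b ≠ 42) ∧ c = -5 implies it.
Every state satisfying the precondition satisfies the weakest precondition: the implication holds.
Answer: valid


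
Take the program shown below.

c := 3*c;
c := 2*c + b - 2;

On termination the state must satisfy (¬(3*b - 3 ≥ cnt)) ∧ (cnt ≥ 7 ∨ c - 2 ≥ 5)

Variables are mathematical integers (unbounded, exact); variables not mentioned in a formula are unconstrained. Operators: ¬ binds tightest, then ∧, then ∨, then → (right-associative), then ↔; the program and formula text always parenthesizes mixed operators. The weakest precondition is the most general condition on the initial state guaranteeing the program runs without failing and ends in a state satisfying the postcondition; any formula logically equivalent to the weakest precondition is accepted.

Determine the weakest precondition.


Working backward. After the program, the postcondition (¬(3*b - 3 ≥ cnt)) ∧ (cnt ≥ 7 ∨ c - 2 ≥ 5) must hold; in canonical form it is (¬(3*b ≥ cnt + 3)) ∧ (cnt ≥ 7 ∨ c ≥ 7).
Before c := 2*c + b - 2: (¬(3*b ≥ cnt + 3)) ∧ (cnt ≥ 7 ∨ b + 2*c ≥ 9)
Before c := 3*c: (¬(3*b ≥ cnt + 3)) ∧ (cnt ≥ 7 ∨ b + 6*c ≥ 9)
Answer: WP = (¬(3*b ≥ cnt + 3)) ∧ (cnt ≥ 7 ∨ b + 6*c ≥ 9)


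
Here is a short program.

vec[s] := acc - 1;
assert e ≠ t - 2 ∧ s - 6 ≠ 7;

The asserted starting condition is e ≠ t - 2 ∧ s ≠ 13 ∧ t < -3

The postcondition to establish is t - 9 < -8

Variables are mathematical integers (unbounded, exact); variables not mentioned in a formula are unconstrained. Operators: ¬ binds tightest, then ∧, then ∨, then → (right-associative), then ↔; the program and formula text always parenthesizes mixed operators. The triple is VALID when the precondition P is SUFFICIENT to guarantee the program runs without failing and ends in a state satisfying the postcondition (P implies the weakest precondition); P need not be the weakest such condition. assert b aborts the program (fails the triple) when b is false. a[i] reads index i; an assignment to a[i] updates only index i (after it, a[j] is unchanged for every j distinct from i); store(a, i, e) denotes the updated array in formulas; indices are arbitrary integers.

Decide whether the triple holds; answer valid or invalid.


Working backward. After the program, the postcondition t - 9 < -8 must hold; in canonical form it is t < 1.
Before assert e ≠ t - 2 ∧ s - 6 ≠ 7: e ≠ t - 2 ∧ s ≠ 13 ∧ t < 1
Before vec[s] := acc - 1: e ≠ t - 2 ∧ s ≠ 13 ∧ t < 1
The weakest precondition is e ≠ t - 2 ∧ s ≠ 13 ∧ t < 1.
Check whether e ≠ t - 2 ∧ s ≠ 13 ∧ t < -3 implies it.
Every state satisfying the precondition satisfies the weakest precondition: the implication holds.
Answer: valid


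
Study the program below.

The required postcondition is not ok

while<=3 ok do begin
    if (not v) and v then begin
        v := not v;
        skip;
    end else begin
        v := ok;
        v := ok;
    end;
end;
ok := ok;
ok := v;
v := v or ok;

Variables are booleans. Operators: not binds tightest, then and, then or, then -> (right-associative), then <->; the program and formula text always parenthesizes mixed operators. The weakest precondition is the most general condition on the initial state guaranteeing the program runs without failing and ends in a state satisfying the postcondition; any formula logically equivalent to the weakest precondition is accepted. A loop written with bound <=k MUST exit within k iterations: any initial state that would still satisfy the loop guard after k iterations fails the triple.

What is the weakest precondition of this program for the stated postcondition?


Working backward. After the program, not ok must hold.
Before v := v or ok: not ok
Before ok := v: not v
Before ok := ok: not v
Before the loop (bound <=3), unroll the exhaustion recursion (WP_0 = exit-now case; WP_j = one more guarded iteration, up to j = 3):
  WP_0: (not ok) and (not v)
  WP_1: (ok -> (not ok)) and ((not ok) -> (not v))
  WP_2: (ok -> (ok -> (not ok))) and ((not ok) -> (not v))
  WP_3: (ok -> (ok -> (ok -> (not ok)))) and ((not ok) -> (not v))
So before the loop: (ok -> (ok -> (ok -> (not ok)))) and ((not ok) -> (not v))
Answer: WP = (ok -> (ok -> (ok -> (not ok)))) and ((not ok) -> (not v))


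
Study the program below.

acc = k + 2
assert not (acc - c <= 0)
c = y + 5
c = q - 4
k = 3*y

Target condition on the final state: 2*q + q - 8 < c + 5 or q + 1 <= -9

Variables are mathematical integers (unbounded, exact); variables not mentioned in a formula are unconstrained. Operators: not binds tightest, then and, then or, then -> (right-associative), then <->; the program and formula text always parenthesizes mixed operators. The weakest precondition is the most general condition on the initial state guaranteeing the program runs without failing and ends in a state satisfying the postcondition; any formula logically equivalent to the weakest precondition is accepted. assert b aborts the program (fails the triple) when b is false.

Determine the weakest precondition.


Working backward. After the program, the postcondition 2*q + q - 8 < c + 5 or q + 1 <= -9 must hold; in canonical form it is 3*q < c + 13 or q <= -10.
Before k := 3*y: 3*q < c + 13 or q <= -10
Before c := q - 4: 2*q < 9 or q <= -10
Before c := y + 5: 2*q < 9 or q <= -10
Before assert not (acc - c <= 0): (not (acc <= c)) and (2*q < 9 or q <= -10)
Before acc := k + 2: (not (k <= c - 2)) and (2*q < 9 or q <= -10)
Answer: WP = (not (k <= c - 2)) and (2*q < 9 or q <= -10)


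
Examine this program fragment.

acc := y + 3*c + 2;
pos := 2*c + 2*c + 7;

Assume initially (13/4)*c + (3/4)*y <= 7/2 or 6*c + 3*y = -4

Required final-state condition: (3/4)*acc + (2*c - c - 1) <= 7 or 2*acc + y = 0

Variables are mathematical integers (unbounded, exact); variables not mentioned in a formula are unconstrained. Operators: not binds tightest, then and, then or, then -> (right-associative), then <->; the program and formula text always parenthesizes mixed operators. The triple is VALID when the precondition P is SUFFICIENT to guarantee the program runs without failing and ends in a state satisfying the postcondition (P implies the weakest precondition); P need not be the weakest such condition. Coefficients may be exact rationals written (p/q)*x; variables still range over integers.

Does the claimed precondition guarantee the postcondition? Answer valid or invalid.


Working backward. After the program, the postcondition (3/4)*acc + (2*c - c - 1) <= 7 or 2*acc + y = 0 must hold; in canonical form it is (3/4)*acc + c <= 8 or 2*acc + y = 0.
Before pos := 2*c + 2*c + 7: (3/4)*acc + c <= 8 or 2*acc + y = 0
Before acc := y + 3*c + 2: (13/4)*c + (3/4)*y <= 13/2 or 6*c + 3*y = -4
The weakest precondition is (13/4)*c + (3/4)*y <= 13/2 or 6*c + 3*y = -4.
Check whether (13/4)*c + (3/4)*y <= 7/2 or 6*c + 3*y = -4 implies it.
Every state satisfying the precondition satisfies the weakest precondition: the implication holds.
Answer: valid


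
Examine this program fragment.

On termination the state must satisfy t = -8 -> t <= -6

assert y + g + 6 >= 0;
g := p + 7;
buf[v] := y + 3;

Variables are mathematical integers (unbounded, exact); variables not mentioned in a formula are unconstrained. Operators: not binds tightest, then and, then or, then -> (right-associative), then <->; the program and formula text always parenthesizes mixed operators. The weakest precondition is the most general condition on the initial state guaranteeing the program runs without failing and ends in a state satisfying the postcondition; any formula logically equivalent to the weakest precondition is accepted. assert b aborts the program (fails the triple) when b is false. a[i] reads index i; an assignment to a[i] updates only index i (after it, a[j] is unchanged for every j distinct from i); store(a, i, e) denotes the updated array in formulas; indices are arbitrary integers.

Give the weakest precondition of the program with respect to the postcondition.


Working backward. After the program, t = -8 -> t <= -6 must hold.
Before buf[v] := y + 3: t = -8 -> t <= -6
Before g := p + 7: t = -8 -> t <= -6
Before assert y + g + 6 >= 0: g + y >= -6 and (t = -8 -> t <= -6)
Answer: WP = g + y >= -6 and (t = -8 -> t <= -6)


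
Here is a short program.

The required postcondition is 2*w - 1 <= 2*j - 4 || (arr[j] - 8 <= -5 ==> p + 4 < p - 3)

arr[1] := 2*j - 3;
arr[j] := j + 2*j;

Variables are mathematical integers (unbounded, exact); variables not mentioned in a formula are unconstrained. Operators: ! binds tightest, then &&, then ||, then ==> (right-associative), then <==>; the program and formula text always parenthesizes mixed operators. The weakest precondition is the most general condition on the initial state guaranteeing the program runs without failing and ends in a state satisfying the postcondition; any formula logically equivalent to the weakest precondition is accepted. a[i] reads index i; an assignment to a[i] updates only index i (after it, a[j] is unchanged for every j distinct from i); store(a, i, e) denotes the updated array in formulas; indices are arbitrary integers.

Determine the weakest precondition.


Working backward. After the program, the postcondition 2*w - 1 <= 2*j - 4 || (arr[j] - 8 <= -5 ==> p + 4 < p - 3) must hold; in canonical form it is 2*w <= 2*j - 3 || (!(arr[j] <= 3)).
Before arr[j] := j + 2*j: 2*w <= 2*j - 3 || (!(store(arr, j, 3*j)[j] <= 3))
Before arr[1] := 2*j - 3: 2*w <= 2*j - 3 || (!(store(store(arr, 1, 2*j - 3), j, 3*j)[j] <= 3))
Answer: WP = 2*w <= 2*j - 3 || (!(store(store(arr, 1, 2*j - 3), j, 3*j)[j] <= 3))


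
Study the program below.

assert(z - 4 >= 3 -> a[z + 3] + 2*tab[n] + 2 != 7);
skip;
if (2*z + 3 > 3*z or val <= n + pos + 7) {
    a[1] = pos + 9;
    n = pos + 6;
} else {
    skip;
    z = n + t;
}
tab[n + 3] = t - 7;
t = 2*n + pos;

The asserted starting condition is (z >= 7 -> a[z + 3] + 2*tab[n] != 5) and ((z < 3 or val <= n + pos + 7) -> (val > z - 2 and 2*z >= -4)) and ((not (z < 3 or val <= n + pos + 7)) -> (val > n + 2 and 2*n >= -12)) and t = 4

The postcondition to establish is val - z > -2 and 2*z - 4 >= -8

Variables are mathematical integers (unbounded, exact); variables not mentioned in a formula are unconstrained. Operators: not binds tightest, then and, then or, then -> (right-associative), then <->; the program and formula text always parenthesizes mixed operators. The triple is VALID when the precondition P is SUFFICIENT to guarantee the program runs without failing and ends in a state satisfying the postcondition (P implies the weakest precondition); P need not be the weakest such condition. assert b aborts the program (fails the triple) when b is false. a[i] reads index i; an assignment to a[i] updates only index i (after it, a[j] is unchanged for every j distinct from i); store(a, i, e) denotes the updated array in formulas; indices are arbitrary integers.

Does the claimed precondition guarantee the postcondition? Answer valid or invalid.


Working backward. After the program, the postcondition val - z > -2 and 2*z - 4 >= -8 must hold; in canonical form it is val > z - 2 and 2*z >= -4.
Before t := 2*n + pos: val > z - 2 and 2*z >= -4
Before tab[n + 3] := t - 7: val > z - 2 and 2*z >= -4
Then branch requires val > z - 2 and 2*z >= -4; else branch requires val > n + t - 2 and 2*n + 2*t >= -4.
Before the if: ((z < 3 or val <= n + pos + 7) -> (val > z - 2 and 2*z >= -4)) and ((not (z < 3 or val <= n + pos + 7)) -> (val > n + t - 2 and 2*n + 2*t >= -4))
Before skip: ((z < 3 or val <= n + pos + 7) -> (val > z - 2 and 2*z >= -4)) and ((not (z < 3 or val <= n + pos + 7)) -> (val > n + t - 2 and 2*n + 2*t >= -4))
Before assert z - 4 >= 3 -> a[z + 3] + 2*tab[n] + 2 != 7: (z >= 7 -> a[z + 3] + 2*tab[n] != 5) and ((z < 3 or val <= n + pos + 7) -> (val > z - 2 and 2*z >= -4)) and ((not (z < 3 or val <= n + pos + 7)) -> (val > n + t - 2 and 2*n + 2*t >= -4))
The weakest precondition is (z >= 7 -> a[z + 3] + 2*tab[n] != 5) and ((z < 3 or val <= n + pos + 7) -> (val > z - 2 and 2*z >= -4)) and ((not (z < 3 or val <= n + pos + 7)) -> (val > n + t - 2 and 2*n + 2*t >= -4)).
Check whether (z >= 7 -> a[z + 3] + 2*tab[n] != 5) and ((z < 3 or val <= n + pos + 7) -> (val > z - 2 and 2*z >= -4)) and ((not (z < 3 or val <= n + pos + 7)) -> (val > n + 2 and 2*n >= -12)) and t = 4 implies it.
Every state satisfying the precondition satisfies the weakest precondition: the implication holds.
Answer: valid


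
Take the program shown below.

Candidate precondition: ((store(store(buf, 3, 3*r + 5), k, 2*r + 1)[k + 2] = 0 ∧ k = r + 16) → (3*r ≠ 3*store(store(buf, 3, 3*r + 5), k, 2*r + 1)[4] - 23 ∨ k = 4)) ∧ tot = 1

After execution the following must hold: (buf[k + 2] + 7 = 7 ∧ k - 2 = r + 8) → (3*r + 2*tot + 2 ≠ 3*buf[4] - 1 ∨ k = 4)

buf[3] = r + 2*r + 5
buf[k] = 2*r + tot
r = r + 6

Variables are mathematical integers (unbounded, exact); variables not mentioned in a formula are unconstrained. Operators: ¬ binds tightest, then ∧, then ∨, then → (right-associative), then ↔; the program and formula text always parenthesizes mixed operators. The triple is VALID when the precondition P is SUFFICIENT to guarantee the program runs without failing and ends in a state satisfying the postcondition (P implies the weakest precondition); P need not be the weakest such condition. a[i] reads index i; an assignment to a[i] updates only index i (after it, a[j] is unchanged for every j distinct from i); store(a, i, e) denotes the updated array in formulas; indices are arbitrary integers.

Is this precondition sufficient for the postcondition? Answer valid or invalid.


Working backward. After the program, the postcondition (buf[k + 2] + 7 = 7 ∧ k - 2 = r + 8) → (3*r + 2*tot + 2 ≠ 3*buf[4] - 1 ∨ k = 4) must hold; in canonical form it is (buf[k + 2] = 0 ∧ k = r + 10) → (3*r + 2*tot ≠ 3*buf[4] - 3 ∨ k = 4).
Before r := r + 6: (buf[k + 2] = 0 ∧ k = r + 16) → (3*r + 2*tot ≠ 3*buf[4] - 21 ∨ k = 4)
Before buf[k] := 2*r + tot: (store(buf, k, 2*r + tot)[k + 2] = 0 ∧ k = r + 16) → (3*r + 2*tot ≠ 3*store(buf, k, 2*r + tot)[4] - 21 ∨ k = 4)
Before buf[3] := r + 2*r + 5: (store(store(buf, 3, 3*r + 5), k, 2*r + tot)[k + 2] = 0 ∧ k = r + 16) → (3*r + 2*tot ≠ 3*store(store(buf, 3, 3*r + 5), k, 2*r + tot)[4] - 21 ∨ k = 4)
The weakest precondition is (store(store(buf, 3, 3*r + 5), k, 2*r + tot)[k + 2] = 0 ∧ k = r + 16) → (3*r + 2*tot ≠ 3*store(store(buf, 3, 3*r + 5), k, 2*r + tot)[4] - 21 ∨ k = 4).
Check whether ((store(store(buf, 3, 3*r + 5), k, 2*r + 1)[k + 2] = 0 ∧ k = r + 16) → (3*r ≠ 3*store(store(buf, 3, 3*r + 5), k, 2*r + 1)[4] - 23 ∨ k = 4)) ∧ tot = 1 implies it.
Every state satisfying the precondition satisfies the weakest precondition: the implication holds.
Answer: valid


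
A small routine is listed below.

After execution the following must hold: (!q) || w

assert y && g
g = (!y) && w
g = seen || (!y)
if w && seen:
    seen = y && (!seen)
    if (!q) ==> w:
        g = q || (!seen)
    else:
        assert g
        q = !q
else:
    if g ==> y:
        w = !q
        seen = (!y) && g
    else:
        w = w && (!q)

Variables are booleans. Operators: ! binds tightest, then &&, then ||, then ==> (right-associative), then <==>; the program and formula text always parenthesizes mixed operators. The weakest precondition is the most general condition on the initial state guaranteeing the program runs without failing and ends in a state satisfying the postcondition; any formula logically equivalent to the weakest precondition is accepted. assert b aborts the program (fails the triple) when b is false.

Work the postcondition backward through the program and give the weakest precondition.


Working backward. After the program, (!q) || w must hold.
Then branch requires (((!q) ==> w) ==> ((!q) || w)) && ((!((!q) ==> w)) ==> (g && (q || w))); else branch requires ((g ==> y) ==> (!q)) && ((!(g ==> y)) ==> ((!q) || (w && (!q)))).
Before the if: ((w && seen) ==> ((((!q) ==> w) ==> ((!q) || w)) && ((!((!q) ==> w)) ==> (g && (q || w))))) && ((!(w && seen)) ==> (((g ==> y) ==> (!q)) && ((!(g ==> y)) ==> ((!q) || (w && (!q))))))
Before g := seen || (!y): ((w && seen) ==> ((((!q) ==> w) ==> ((!q) || w)) && ((!((!q) ==> w)) ==> ((seen || (!y)) && (q || w))))) && ((!(w && seen)) ==> ((((seen || (!y)) ==> y) ==> (!q)) && ((!((seen || (!y)) ==> y)) ==> ((!q) || (w && (!q))))))
Before g := (!y) && w: ((w && seen) ==> ((((!q) ==> w) ==> ((!q) || w)) && ((!((!q) ==> w)) ==> ((seen || (!y)) && (q || w))))) && ((!(w && seen)) ==> ((((seen || (!y)) ==> y) ==> (!q)) && ((!((seen || (!y)) ==> y)) ==> ((!q) || (w && (!q))))))
Before assert y && g: y && g && ((w && seen) ==> ((((!q) ==> w) ==> ((!q) || w)) && ((!((!q) ==> w)) ==> ((seen || (!y)) && (q || w))))) && ((!(w && seen)) ==> ((((seen || (!y)) ==> y) ==> (!q)) && ((!((seen || (!y)) ==> y)) ==> ((!q) || (w && (!q))))))
Answer: WP = y && g && ((w && seen) ==> ((((!q) ==> w) ==> ((!q) || w)) && ((!((!q) ==> w)) ==> ((seen || (!y)) && (q || w))))) && ((!(w && seen)) ==> ((((seen || (!y)) ==> y) ==> (!q)) && ((!((seen || (!y)) ==> y)) ==> ((!q) || (w && (!q))))))


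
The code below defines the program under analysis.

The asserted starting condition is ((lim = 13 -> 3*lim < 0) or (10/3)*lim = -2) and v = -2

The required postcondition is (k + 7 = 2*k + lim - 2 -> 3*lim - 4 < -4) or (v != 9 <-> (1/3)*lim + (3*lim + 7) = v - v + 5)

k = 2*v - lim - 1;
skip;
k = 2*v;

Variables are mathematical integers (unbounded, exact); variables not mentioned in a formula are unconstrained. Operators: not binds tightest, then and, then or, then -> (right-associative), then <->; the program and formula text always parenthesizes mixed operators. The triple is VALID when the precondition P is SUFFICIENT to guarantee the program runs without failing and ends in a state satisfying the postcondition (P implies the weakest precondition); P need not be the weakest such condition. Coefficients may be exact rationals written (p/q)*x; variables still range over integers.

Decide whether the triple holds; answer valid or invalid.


Working backward. After the program, the postcondition (k + 7 = 2*k + lim - 2 -> 3*lim - 4 < -4) or (v != 9 <-> (1/3)*lim + (3*lim + 7) = v - v + 5) must hold; in canonical form it is (k + lim = 9 -> 3*lim < 0) or (v != 9 <-> (10/3)*lim = -2).
Before k := 2*v: (lim + 2*v = 9 -> 3*lim < 0) or (v != 9 <-> (10/3)*lim = -2)
Before skip: (lim + 2*v = 9 -> 3*lim < 0) or (v != 9 <-> (10/3)*lim = -2)
Before k := 2*v - lim - 1: (lim + 2*v = 9 -> 3*lim < 0) or (v != 9 <-> (10/3)*lim = -2)
The weakest precondition is (lim + 2*v = 9 -> 3*lim < 0) or (v != 9 <-> (10/3)*lim = -2).
Check whether ((lim = 13 -> 3*lim < 0) or (10/3)*lim = -2) and v = -2 implies it.
Every state satisfying the precondition satisfies the weakest precondition: the implication holds.
Answer: valid


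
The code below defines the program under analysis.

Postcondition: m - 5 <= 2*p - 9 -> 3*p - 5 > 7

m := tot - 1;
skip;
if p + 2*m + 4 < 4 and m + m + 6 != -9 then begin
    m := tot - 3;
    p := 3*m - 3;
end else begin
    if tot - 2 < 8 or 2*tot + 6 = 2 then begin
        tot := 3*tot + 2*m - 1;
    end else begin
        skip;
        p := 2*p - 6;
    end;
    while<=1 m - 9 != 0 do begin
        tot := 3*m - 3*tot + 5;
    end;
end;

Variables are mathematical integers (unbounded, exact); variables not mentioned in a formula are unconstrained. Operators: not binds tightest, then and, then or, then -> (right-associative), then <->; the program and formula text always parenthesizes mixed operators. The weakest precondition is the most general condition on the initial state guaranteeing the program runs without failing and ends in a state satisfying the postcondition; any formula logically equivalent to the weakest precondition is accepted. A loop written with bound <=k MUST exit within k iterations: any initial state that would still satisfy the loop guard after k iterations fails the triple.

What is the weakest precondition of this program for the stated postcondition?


Working backward. After the program, the postcondition m - 5 <= 2*p - 9 -> 3*p - 5 > 7 must hold; in canonical form it is m <= 2*p - 4 -> 3*p > 12.
Then branch requires 5*tot >= 25 -> 9*tot > 48; else branch requires ((tot < 10 or 2*tot = -4) -> ((m != 9 -> ((not (m != 9)) and (m <= 2*p - 4 -> 3*p > 12))) and ((not (m != 9)) -> (m <= 2*p - 4 -> 3*p > 12)))) and ((not (tot < 10 or 2*tot = -4)) -> ((m != 9 -> ((not (m != 9)) and (m <= 4*p - 16 -> 6*p > 30))) and ((not (m != 9)) -> (m <= 4*p - 16 -> 6*p > 30)))).
Before the if: ((2*m + p < 0 and 2*m != -15) -> (5*tot >= 25 -> 9*tot > 48)) and ((not (2*m + p < 0 and 2*m != -15)) -> (((tot < 10 or 2*tot = -4) -> ((m != 9 -> ((not (m != 9)) and (m <= 2*p - 4 -> 3*p > 12))) and ((not (m != 9)) -> (m <= 2*p - 4 -> 3*p > 12)))) and ((not (tot < 10 or 2*tot = -4)) -> ((m != 9 -> ((not (m != 9)) and (m <= 4*p - 16 -> 6*p > 30))) and ((not (m != 9)) -> (m <= 4*p - 16 -> 6*p > 30))))))
Before skip: ((2*m + p < 0 and 2*m != -15) -> (5*tot >= 25 -> 9*tot > 48)) and ((not (2*m + p < 0 and 2*m != -15)) -> (((tot < 10 or 2*tot = -4) -> ((m != 9 -> ((not (m != 9)) and (m <= 2*p - 4 -> 3*p > 12))) and ((not (m != 9)) -> (m <= 2*p - 4 -> 3*p > 12)))) and ((not (tot < 10 or 2*tot = -4)) -> ((m != 9 -> ((not (m != 9)) and (m <= 4*p - 16 -> 6*p > 30))) and ((not (m != 9)) -> (m <= 4*p - 16 -> 6*p > 30))))))
Before m := tot - 1: ((p + 2*tot < 2 and 2*tot != -13) -> (5*tot >= 25 -> 9*tot > 48)) and ((not (p + 2*tot < 2 and 2*tot != -13)) -> (((tot < 10 or 2*tot = -4) -> ((tot != 10 -> ((not (tot != 10)) and (tot <= 2*p - 3 -> 3*p > 12))) and ((not (tot != 10)) -> (tot <= 2*p - 3 -> 3*p > 12)))) and ((not (tot < 10 or 2*tot = -4)) -> ((tot != 10 -> ((not (tot != 10)) and (tot <= 4*p - 15 -> 6*p > 30))) and ((not (tot != 10)) -> (tot <= 4*p - 15 -> 6*p > 30))))))
Answer: WP = ((p + 2*tot < 2 and 2*tot != -13) -> (5*tot >= 25 -> 9*tot > 48)) and ((not (p + 2*tot < 2 and 2*tot != -13)) -> (((tot < 10 or 2*tot = -4) -> ((tot != 10 -> ((not (tot != 10)) and (tot <= 2*p - 3 -> 3*p > 12))) and ((not (tot != 10)) -> (tot <= 2*p - 3 -> 3*p > 12)))) and ((not (tot < 10 or 2*tot = -4)) -> ((tot != 10 -> ((not (tot != 10)) and (tot <= 4*p - 15 -> 6*p > 30))) and ((not (tot != 10)) -> (tot <= 4*p - 15 -> 6*p > 30))))))
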